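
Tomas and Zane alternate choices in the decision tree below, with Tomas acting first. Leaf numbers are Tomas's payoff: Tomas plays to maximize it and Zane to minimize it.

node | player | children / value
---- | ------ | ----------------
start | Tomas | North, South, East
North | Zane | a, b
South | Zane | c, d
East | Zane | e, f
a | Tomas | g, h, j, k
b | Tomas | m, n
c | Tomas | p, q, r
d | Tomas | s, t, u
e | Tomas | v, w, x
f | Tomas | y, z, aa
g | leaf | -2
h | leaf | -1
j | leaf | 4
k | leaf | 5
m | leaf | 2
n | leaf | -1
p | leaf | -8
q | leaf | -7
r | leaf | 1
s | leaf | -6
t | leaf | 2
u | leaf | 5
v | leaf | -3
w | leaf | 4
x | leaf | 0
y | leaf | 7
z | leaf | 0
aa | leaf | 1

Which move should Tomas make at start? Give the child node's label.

a (Tomas): max(-2, -1, 4, 5) = 5
b (Tomas): max(2, -1) = 2
North (Zane): min(5, 2) = 2
c (Tomas): max(-8, -7, 1) = 1
d (Tomas): max(-6, 2, 5) = 5
South (Zane): min(1, 5) = 1
e (Tomas): max(-3, 4, 0) = 4
f (Tomas): max(7, 0, 1) = 7
East (Zane): min(4, 7) = 4
start (Tomas): max(2, 1, 4) = 4
Tomas at start wants the highest of {North=2, South=1, East=4}, so chooses East.

East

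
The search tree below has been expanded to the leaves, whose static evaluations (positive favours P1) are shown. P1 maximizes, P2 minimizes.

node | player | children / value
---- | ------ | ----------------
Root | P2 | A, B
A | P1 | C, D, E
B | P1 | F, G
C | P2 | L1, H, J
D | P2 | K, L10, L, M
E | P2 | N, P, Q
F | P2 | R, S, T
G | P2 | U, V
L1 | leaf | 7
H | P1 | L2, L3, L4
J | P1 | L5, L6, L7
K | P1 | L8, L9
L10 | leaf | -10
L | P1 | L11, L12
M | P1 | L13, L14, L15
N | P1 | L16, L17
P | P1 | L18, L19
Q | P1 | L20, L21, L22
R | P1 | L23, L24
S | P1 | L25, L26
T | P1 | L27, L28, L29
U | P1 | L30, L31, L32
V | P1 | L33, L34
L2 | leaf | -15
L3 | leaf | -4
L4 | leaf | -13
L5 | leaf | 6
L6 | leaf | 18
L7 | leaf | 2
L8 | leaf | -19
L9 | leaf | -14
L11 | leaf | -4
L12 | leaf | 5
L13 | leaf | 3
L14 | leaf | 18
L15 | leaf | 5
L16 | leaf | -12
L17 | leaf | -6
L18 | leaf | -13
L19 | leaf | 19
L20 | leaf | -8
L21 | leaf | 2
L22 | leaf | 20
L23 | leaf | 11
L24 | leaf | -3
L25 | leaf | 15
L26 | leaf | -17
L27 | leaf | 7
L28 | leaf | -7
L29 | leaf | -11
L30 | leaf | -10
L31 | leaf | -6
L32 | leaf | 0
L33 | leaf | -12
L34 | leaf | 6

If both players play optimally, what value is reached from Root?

-4

H (P1): max(-15, -4, -13) = -4
J (P1): max(6, 18, 2) = 18
C (P2): min(7, -4, 18) = -4
K (P1): max(-19, -14) = -14
L (P1): max(-4, 5) = 5
M (P1): max(3, 18, 5) = 18
D (P2): min(-14, -10, 5, 18) = -14
N (P1): max(-12, -6) = -6
P (P1): max(-13, 19) = 19
Q (P1): max(-8, 2, 20) = 20
E (P2): min(-6, 19, 20) = -6
A (P1): max(-4, -14, -6) = -4
R (P1): max(11, -3) = 11
S (P1): max(15, -17) = 15
T (P1): max(7, -7, -11) = 7
F (P2): min(11, 15, 7) = 7
U (P1): max(-10, -6, 0) = 0
V (P1): max(-12, 6) = 6
G (P2): min(0, 6) = 0
B (P1): max(7, 0) = 7
Root (P2): min(-4, 7) = -4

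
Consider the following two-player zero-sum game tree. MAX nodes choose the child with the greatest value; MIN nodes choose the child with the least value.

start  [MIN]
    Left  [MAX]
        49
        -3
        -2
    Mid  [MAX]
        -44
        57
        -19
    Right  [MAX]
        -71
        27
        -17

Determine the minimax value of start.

27

Left (MAX): max(49, -3, -2) = 49
Mid (MAX): max(-44, 57, -19) = 57
Right (MAX): max(-71, 27, -17) = 27
start (MIN): min(49, 57, 27) = 27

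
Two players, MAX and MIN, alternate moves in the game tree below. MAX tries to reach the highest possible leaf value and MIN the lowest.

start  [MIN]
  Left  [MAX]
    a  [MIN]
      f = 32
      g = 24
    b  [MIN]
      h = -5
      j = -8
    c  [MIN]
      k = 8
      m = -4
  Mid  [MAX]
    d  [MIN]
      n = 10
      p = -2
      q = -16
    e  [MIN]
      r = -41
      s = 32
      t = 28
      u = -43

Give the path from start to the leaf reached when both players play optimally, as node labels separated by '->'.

a (MIN): min(32, 24) = 24
b (MIN): min(-5, -8) = -8
c (MIN): min(8, -4) = -4
Left (MAX): max(24, -8, -4) = 24
d (MIN): min(10, -2, -16) = -16
e (MIN): min(-41, 32, 28, -43) = -43
Mid (MAX): max(-16, -43) = -16
start (MIN): min(24, -16) = -16
At start, MIN picks Mid (lowest: -16).
At Mid, MAX picks d (highest: -16).
At d, MIN picks q (lowest: -16).
Terminal value -16.

start -> Mid -> d -> q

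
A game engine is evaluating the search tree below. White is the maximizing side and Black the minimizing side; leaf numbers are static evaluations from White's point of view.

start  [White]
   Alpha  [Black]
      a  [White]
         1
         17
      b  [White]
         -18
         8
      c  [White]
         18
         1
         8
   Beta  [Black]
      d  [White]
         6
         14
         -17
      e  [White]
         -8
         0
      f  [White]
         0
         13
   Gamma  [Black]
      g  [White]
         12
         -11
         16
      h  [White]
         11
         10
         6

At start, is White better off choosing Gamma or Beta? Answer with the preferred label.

g (White): max(12, -11, 16) = 16
h (White): max(11, 10, 6) = 11
Gamma (Black): min(16, 11) = 11
d (White): max(6, 14, -17) = 14
e (White): max(-8, 0) = 0
f (White): max(0, 13) = 13
Beta (Black): min(14, 0, 13) = 0
White prefers the higher value; Gamma=11, Beta=0. Gamma is better since 11 > 0.

Gamma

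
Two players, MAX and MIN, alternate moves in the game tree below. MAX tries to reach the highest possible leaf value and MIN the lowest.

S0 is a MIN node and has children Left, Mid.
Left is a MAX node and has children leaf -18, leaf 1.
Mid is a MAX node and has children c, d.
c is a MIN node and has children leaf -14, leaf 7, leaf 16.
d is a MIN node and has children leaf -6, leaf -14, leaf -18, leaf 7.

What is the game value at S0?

Left (MAX): max(-18, 1) = 1
c (MIN): min(-14, 7, 16) = -14
d (MIN): min(-6, -14, -18, 7) = -18
Mid (MAX): max(-14, -18) = -14
S0 (MIN): min(1, -14) = -14

-14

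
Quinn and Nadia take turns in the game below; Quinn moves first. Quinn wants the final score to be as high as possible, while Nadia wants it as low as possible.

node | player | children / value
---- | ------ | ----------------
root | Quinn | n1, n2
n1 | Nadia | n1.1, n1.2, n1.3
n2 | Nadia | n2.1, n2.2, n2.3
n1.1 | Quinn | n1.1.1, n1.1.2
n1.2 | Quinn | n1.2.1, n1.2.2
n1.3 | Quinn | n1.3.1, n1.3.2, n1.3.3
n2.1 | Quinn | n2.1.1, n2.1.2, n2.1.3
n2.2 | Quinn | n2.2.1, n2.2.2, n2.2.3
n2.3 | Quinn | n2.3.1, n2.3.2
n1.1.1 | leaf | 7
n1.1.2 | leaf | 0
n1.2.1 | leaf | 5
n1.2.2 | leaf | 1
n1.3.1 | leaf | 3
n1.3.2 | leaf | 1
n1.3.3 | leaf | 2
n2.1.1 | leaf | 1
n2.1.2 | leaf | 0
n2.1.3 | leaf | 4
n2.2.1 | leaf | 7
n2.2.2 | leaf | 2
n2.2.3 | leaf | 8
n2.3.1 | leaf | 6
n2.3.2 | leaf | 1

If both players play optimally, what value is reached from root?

4

n1.1 (Quinn): max(7, 0) = 7
n1.2 (Quinn): max(5, 1) = 5
n1.3 (Quinn): max(3, 1, 2) = 3
n1 (Nadia): min(7, 5, 3) = 3
n2.1 (Quinn): max(1, 0, 4) = 4
n2.2 (Quinn): max(7, 2, 8) = 8
n2.3 (Quinn): max(6, 1) = 6
n2 (Nadia): min(4, 8, 6) = 4
root (Quinn): max(3, 4) = 4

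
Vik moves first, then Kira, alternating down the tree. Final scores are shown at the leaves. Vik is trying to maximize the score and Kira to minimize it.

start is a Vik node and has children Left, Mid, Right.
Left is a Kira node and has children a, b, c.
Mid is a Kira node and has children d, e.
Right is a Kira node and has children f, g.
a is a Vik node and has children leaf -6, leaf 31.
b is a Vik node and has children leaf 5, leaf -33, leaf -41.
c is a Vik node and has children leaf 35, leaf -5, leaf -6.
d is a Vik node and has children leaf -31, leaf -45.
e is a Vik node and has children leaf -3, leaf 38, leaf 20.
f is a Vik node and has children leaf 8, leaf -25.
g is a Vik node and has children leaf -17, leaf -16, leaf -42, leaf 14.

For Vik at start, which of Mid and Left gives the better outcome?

Left

d (Vik): max(-31, -45) = -31
e (Vik): max(-3, 38, 20) = 38
Mid (Kira): min(-31, 38) = -31
a (Vik): max(-6, 31) = 31
b (Vik): max(5, -33, -41) = 5
c (Vik): max(35, -5, -6) = 35
Left (Kira): min(31, 5, 35) = 5
Vik prefers the higher value; Mid=-31, Left=5. Left is better since 5 > -31.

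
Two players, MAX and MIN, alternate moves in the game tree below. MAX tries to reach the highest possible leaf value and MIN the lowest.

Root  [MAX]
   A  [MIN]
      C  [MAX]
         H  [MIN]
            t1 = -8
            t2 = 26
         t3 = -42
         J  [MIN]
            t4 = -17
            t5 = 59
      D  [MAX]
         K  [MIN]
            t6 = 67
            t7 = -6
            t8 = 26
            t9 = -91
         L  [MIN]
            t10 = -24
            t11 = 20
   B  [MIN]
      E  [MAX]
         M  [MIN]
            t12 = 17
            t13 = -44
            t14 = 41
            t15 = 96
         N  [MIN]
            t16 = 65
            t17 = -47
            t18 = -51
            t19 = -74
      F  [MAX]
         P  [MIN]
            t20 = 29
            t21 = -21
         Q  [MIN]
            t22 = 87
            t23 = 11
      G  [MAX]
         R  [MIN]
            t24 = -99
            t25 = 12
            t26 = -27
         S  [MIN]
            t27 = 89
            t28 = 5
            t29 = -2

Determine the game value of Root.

H (MIN): min(-8, 26) = -8
J (MIN): min(-17, 59) = -17
C (MAX): max(-8, -42, -17) = -8
K (MIN): min(67, -6, 26, -91) = -91
L (MIN): min(-24, 20) = -24
D (MAX): max(-91, -24) = -24
A (MIN): min(-8, -24) = -24
M (MIN): min(17, -44, 41, 96) = -44
N (MIN): min(65, -47, -51, -74) = -74
E (MAX): max(-44, -74) = -44
P (MIN): min(29, -21) = -21
Q (MIN): min(87, 11) = 11
F (MAX): max(-21, 11) = 11
R (MIN): min(-99, 12, -27) = -99
S (MIN): min(89, 5, -2) = -2
G (MAX): max(-99, -2) = -2
B (MIN): min(-44, 11, -2) = -44
Root (MAX): max(-24, -44) = -24

-24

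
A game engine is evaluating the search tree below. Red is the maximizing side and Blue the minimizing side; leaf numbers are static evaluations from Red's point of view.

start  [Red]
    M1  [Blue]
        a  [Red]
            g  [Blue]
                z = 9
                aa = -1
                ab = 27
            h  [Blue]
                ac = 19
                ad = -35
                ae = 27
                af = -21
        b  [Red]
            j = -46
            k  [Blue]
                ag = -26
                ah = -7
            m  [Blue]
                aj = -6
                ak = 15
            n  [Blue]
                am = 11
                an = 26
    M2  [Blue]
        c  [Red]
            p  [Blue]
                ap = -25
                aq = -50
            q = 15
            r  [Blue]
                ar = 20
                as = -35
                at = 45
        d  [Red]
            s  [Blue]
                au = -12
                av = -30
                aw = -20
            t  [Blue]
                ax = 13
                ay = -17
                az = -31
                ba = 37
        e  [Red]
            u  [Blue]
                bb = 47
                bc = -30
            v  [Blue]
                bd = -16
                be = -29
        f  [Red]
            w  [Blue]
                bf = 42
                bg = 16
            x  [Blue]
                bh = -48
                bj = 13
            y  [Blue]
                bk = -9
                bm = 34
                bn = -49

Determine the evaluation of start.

g (Blue): min(9, -1, 27) = -1
h (Blue): min(19, -35, 27, -21) = -35
a (Red): max(-1, -35) = -1
k (Blue): min(-26, -7) = -26
m (Blue): min(-6, 15) = -6
n (Blue): min(11, 26) = 11
b (Red): max(-46, -26, -6, 11) = 11
M1 (Blue): min(-1, 11) = -1
p (Blue): min(-25, -50) = -50
r (Blue): min(20, -35, 45) = -35
c (Red): max(-50, 15, -35) = 15
s (Blue): min(-12, -30, -20) = -30
t (Blue): min(13, -17, -31, 37) = -31
d (Red): max(-30, -31) = -30
u (Blue): min(47, -30) = -30
v (Blue): min(-16, -29) = -29
e (Red): max(-30, -29) = -29
w (Blue): min(42, 16) = 16
x (Blue): min(-48, 13) = -48
y (Blue): min(-9, 34, -49) = -49
f (Red): max(16, -48, -49) = 16
M2 (Blue): min(15, -30, -29, 16) = -30
start (Red): max(-1, -30) = -1

-1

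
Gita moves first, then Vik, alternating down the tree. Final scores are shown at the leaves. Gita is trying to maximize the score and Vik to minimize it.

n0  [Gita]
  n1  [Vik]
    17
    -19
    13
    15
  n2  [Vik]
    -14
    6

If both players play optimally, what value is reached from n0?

n1 (Vik): min(17, -19, 13, 15) = -19
n2 (Vik): min(-14, 6) = -14
n0 (Gita): max(-19, -14) = -14

-14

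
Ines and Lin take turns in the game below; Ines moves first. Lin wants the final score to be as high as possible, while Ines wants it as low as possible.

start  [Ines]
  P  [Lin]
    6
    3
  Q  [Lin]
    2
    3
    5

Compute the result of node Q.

5

Q (Lin): max(2, 3, 5) = 5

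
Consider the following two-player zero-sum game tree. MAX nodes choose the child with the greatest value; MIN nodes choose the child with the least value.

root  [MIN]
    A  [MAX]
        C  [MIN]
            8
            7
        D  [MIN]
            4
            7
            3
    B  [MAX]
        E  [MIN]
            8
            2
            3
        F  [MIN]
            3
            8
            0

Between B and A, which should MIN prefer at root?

E (MIN): min(8, 2, 3) = 2
F (MIN): min(3, 8, 0) = 0
B (MAX): max(2, 0) = 2
C (MIN): min(8, 7) = 7
D (MIN): min(4, 7, 3) = 3
A (MAX): max(7, 3) = 7
MIN prefers the lower value; B=2, A=7. B is better since 2 < 7.

B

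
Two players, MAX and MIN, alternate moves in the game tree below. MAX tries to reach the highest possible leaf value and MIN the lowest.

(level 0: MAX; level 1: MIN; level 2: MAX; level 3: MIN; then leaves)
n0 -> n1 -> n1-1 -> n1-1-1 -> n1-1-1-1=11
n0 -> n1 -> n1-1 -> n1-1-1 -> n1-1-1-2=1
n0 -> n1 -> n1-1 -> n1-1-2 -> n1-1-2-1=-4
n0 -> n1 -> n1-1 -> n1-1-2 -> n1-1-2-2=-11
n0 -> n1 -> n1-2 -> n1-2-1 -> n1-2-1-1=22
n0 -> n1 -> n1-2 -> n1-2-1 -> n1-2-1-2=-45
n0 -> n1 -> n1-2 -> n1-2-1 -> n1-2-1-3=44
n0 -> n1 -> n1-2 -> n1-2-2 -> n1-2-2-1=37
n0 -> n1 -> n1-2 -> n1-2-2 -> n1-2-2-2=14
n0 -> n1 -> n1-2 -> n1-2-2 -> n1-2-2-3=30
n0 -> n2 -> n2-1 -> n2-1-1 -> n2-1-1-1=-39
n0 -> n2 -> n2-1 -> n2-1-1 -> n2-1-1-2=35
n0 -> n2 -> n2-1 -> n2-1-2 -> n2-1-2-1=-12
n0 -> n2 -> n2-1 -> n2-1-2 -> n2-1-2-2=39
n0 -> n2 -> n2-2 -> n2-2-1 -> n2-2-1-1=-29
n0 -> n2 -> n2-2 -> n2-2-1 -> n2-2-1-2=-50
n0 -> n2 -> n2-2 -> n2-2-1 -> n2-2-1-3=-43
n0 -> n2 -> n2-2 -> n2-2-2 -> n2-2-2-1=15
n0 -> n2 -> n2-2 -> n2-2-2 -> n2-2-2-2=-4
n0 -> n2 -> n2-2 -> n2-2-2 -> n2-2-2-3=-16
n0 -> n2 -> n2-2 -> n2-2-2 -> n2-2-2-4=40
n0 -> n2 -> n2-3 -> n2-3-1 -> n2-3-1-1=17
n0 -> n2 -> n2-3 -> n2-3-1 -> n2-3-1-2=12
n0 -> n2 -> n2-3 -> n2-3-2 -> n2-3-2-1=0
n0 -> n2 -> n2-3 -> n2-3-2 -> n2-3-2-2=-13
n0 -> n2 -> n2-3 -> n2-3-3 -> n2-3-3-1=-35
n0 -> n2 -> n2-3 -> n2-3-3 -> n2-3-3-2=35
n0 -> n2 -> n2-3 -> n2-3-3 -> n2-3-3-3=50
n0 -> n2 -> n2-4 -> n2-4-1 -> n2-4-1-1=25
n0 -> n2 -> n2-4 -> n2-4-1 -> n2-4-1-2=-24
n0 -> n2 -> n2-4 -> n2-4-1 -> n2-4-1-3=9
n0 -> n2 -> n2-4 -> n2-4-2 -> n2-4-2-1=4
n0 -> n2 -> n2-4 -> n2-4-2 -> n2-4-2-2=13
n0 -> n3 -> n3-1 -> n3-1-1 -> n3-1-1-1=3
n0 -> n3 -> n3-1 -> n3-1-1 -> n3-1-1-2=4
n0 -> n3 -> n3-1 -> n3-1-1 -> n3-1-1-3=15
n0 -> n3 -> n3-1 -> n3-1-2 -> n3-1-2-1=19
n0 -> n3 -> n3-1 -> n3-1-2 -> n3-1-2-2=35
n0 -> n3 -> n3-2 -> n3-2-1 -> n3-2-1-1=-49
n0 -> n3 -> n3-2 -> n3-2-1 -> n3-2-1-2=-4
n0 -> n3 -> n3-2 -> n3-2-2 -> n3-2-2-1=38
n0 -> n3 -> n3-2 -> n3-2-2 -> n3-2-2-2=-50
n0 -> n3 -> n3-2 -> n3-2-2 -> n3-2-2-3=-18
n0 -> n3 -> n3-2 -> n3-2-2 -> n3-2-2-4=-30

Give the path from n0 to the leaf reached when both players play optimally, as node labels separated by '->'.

n0 -> n1 -> n1-1 -> n1-1-1 -> n1-1-1-2

n1-1-1 (MIN): min(11, 1) = 1
n1-1-2 (MIN): min(-4, -11) = -11
n1-1 (MAX): max(1, -11) = 1
n1-2-1 (MIN): min(22, -45, 44) = -45
n1-2-2 (MIN): min(37, 14, 30) = 14
n1-2 (MAX): max(-45, 14) = 14
n1 (MIN): min(1, 14) = 1
n2-1-1 (MIN): min(-39, 35) = -39
n2-1-2 (MIN): min(-12, 39) = -12
n2-1 (MAX): max(-39, -12) = -12
n2-2-1 (MIN): min(-29, -50, -43) = -50
n2-2-2 (MIN): min(15, -4, -16, 40) = -16
n2-2 (MAX): max(-50, -16) = -16
n2-3-1 (MIN): min(17, 12) = 12
n2-3-2 (MIN): min(0, -13) = -13
n2-3-3 (MIN): min(-35, 35, 50) = -35
n2-3 (MAX): max(12, -13, -35) = 12
n2-4-1 (MIN): min(25, -24, 9) = -24
n2-4-2 (MIN): min(4, 13) = 4
n2-4 (MAX): max(-24, 4) = 4
n2 (MIN): min(-12, -16, 12, 4) = -16
n3-1-1 (MIN): min(3, 4, 15) = 3
n3-1-2 (MIN): min(19, 35) = 19
n3-1 (MAX): max(3, 19) = 19
n3-2-1 (MIN): min(-49, -4) = -49
n3-2-2 (MIN): min(38, -50, -18, -30) = -50
n3-2 (MAX): max(-49, -50) = -49
n3 (MIN): min(19, -49) = -49
n0 (MAX): max(1, -16, -49) = 1
At n0, MAX picks n1 (highest: 1).
At n1, MIN picks n1-1 (lowest: 1).
At n1-1, MAX picks n1-1-1 (highest: 1).
At n1-1-1, MIN picks n1-1-1-2 (lowest: 1).
Terminal value 1.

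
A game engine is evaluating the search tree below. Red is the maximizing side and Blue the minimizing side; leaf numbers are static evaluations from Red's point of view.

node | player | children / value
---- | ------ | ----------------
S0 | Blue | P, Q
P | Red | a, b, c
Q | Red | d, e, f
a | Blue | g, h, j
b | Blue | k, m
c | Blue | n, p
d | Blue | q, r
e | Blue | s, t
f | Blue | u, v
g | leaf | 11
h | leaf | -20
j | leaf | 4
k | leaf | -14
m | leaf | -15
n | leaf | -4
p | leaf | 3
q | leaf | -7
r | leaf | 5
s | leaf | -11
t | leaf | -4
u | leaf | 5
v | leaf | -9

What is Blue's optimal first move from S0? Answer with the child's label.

Q

a (Blue): min(11, -20, 4) = -20
b (Blue): min(-14, -15) = -15
c (Blue): min(-4, 3) = -4
P (Red): max(-20, -15, -4) = -4
d (Blue): min(-7, 5) = -7
e (Blue): min(-11, -4) = -11
f (Blue): min(5, -9) = -9
Q (Red): max(-7, -11, -9) = -7
S0 (Blue): min(-4, -7) = -7
Blue at S0 wants the lowest of {P=-4, Q=-7}, so chooses Q.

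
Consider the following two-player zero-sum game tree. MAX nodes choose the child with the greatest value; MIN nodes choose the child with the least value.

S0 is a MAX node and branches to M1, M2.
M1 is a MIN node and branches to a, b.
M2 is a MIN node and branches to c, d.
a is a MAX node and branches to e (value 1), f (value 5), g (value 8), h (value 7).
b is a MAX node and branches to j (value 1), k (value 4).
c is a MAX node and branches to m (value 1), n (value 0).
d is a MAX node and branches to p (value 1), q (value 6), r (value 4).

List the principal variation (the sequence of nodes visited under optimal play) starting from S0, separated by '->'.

a (MAX): max(1, 5, 8, 7) = 8
b (MAX): max(1, 4) = 4
M1 (MIN): min(8, 4) = 4
c (MAX): max(1, 0) = 1
d (MAX): max(1, 6, 4) = 6
M2 (MIN): min(1, 6) = 1
S0 (MAX): max(4, 1) = 4
At S0, MAX picks M1 (highest: 4).
At M1, MIN picks b (lowest: 4).
At b, MAX picks k (highest: 4).
Terminal value 4.

S0 -> M1 -> b -> k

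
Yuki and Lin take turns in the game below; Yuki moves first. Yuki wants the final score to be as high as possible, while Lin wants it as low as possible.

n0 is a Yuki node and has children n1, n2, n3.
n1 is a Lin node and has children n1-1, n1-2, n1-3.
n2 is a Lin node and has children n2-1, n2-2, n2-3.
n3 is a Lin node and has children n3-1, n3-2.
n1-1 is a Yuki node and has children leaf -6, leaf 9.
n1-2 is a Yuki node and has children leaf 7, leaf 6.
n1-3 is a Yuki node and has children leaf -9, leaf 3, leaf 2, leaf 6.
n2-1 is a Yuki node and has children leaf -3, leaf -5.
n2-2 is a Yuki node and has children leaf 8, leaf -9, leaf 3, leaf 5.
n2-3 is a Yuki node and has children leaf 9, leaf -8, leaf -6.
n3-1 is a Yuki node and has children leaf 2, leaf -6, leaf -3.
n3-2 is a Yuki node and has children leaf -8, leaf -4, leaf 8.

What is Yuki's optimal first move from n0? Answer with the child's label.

n1

n1-1 (Yuki): max(-6, 9) = 9
n1-2 (Yuki): max(7, 6) = 7
n1-3 (Yuki): max(-9, 3, 2, 6) = 6
n1 (Lin): min(9, 7, 6) = 6
n2-1 (Yuki): max(-3, -5) = -3
n2-2 (Yuki): max(8, -9, 3, 5) = 8
n2-3 (Yuki): max(9, -8, -6) = 9
n2 (Lin): min(-3, 8, 9) = -3
n3-1 (Yuki): max(2, -6, -3) = 2
n3-2 (Yuki): max(-8, -4, 8) = 8
n3 (Lin): min(2, 8) = 2
n0 (Yuki): max(6, -3, 2) = 6
Yuki at n0 wants the highest of {n1=6, n2=-3, n3=2}, so chooses n1.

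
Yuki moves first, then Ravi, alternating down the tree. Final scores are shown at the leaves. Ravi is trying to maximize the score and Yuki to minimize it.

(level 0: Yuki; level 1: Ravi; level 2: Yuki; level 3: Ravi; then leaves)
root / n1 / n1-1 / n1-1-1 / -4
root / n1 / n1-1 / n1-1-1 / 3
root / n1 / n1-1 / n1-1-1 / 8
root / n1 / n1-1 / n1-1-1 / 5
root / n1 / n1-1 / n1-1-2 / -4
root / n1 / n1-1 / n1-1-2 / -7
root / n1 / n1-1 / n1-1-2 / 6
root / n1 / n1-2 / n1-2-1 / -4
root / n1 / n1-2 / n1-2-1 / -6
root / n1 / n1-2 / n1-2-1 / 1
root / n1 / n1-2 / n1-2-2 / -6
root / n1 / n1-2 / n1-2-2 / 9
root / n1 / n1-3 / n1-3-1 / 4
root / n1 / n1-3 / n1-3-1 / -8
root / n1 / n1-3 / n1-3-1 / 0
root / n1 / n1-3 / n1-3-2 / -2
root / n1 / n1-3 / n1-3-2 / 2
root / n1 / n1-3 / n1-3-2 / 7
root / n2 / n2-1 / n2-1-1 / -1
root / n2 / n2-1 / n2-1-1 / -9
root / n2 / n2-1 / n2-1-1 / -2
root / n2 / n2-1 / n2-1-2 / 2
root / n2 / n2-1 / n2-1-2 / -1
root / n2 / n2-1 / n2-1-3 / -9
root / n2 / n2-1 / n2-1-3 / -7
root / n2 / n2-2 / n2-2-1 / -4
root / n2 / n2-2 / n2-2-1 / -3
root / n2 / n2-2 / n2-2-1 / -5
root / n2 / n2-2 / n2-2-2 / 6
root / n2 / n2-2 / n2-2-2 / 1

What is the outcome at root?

-3

n1-1-1 (Ravi): max(-4, 3, 8, 5) = 8
n1-1-2 (Ravi): max(-4, -7, 6) = 6
n1-1 (Yuki): min(8, 6) = 6
n1-2-1 (Ravi): max(-4, -6, 1) = 1
n1-2-2 (Ravi): max(-6, 9) = 9
n1-2 (Yuki): min(1, 9) = 1
n1-3-1 (Ravi): max(4, -8, 0) = 4
n1-3-2 (Ravi): max(-2, 2, 7) = 7
n1-3 (Yuki): min(4, 7) = 4
n1 (Ravi): max(6, 1, 4) = 6
n2-1-1 (Ravi): max(-1, -9, -2) = -1
n2-1-2 (Ravi): max(2, -1) = 2
n2-1-3 (Ravi): max(-9, -7) = -7
n2-1 (Yuki): min(-1, 2, -7) = -7
n2-2-1 (Ravi): max(-4, -3, -5) = -3
n2-2-2 (Ravi): max(6, 1) = 6
n2-2 (Yuki): min(-3, 6) = -3
n2 (Ravi): max(-7, -3) = -3
root (Yuki): min(6, -3) = -3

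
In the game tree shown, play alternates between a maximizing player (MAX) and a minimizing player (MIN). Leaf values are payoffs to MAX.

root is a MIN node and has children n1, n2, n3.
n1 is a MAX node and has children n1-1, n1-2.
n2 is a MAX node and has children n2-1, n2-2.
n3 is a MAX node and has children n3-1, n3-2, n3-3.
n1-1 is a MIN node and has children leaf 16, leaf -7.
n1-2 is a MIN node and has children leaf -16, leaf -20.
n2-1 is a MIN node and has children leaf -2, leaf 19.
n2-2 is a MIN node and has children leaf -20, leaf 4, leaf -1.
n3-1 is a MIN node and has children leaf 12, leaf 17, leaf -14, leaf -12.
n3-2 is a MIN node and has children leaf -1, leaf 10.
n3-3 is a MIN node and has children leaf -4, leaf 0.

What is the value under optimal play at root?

-7

n1-1 (MIN): min(16, -7) = -7
n1-2 (MIN): min(-16, -20) = -20
n1 (MAX): max(-7, -20) = -7
n2-1 (MIN): min(-2, 19) = -2
n2-2 (MIN): min(-20, 4, -1) = -20
n2 (MAX): max(-2, -20) = -2
n3-1 (MIN): min(12, 17, -14, -12) = -14
n3-2 (MIN): min(-1, 10) = -1
n3-3 (MIN): min(-4, 0) = -4
n3 (MAX): max(-14, -1, -4) = -1
root (MIN): min(-7, -2, -1) = -7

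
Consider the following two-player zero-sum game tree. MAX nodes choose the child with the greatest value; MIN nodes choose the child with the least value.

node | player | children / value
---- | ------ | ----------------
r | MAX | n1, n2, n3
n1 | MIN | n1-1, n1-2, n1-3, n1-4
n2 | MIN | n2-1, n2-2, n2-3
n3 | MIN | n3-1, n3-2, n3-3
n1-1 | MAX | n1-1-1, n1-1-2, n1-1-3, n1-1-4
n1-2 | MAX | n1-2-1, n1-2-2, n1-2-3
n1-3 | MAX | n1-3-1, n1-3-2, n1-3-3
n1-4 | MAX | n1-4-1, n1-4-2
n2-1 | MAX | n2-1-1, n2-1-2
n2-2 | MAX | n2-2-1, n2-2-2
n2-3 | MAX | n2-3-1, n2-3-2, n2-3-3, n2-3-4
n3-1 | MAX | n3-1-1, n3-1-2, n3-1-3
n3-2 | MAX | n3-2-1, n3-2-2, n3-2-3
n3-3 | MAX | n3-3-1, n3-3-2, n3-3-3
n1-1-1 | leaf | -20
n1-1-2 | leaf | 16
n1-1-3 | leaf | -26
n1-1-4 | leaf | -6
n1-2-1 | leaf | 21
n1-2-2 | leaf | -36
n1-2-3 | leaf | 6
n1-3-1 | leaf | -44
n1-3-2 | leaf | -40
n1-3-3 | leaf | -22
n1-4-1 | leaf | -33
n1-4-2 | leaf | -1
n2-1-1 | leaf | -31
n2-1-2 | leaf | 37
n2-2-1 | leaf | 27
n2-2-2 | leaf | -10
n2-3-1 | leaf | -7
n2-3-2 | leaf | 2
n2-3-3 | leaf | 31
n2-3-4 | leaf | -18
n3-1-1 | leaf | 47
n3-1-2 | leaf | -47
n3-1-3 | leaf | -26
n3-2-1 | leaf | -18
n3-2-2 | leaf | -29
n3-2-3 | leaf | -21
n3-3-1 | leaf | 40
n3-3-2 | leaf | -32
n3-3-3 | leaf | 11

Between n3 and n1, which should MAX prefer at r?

n3-1 (MAX): max(47, -47, -26) = 47
n3-2 (MAX): max(-18, -29, -21) = -18
n3-3 (MAX): max(40, -32, 11) = 40
n3 (MIN): min(47, -18, 40) = -18
n1-1 (MAX): max(-20, 16, -26, -6) = 16
n1-2 (MAX): max(21, -36, 6) = 21
n1-3 (MAX): max(-44, -40, -22) = -22
n1-4 (MAX): max(-33, -1) = -1
n1 (MIN): min(16, 21, -22, -1) = -22
MAX prefers the higher value; n3=-18, n1=-22. n3 is better since -18 > -22.

n3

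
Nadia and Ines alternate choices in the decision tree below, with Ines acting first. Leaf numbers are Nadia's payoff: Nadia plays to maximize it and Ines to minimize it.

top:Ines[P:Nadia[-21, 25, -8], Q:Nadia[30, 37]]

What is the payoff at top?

P (Nadia): max(-21, 25, -8) = 25
Q (Nadia): max(30, 37) = 37
top (Ines): min(25, 37) = 25

25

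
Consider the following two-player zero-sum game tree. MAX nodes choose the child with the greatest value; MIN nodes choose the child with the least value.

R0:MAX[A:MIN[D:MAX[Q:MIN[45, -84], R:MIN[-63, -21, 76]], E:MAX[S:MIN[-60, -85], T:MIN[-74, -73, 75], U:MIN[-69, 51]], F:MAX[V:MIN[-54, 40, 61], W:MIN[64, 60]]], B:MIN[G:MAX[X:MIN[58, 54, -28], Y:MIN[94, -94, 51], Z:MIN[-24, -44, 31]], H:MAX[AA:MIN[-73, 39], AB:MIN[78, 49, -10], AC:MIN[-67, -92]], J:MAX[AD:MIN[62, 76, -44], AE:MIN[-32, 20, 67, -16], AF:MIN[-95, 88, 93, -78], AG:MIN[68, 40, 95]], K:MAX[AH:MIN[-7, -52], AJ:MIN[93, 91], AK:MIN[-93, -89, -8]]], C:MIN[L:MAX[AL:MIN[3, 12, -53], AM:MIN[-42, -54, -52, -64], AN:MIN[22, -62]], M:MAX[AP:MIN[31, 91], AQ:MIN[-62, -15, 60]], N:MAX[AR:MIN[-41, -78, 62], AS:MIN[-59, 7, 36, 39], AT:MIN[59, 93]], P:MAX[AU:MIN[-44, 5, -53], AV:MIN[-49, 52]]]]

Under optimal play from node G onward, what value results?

X (MIN): min(58, 54, -28) = -28
Y (MIN): min(94, -94, 51) = -94
Z (MIN): min(-24, -44, 31) = -44
G (MAX): max(-28, -94, -44) = -28

-28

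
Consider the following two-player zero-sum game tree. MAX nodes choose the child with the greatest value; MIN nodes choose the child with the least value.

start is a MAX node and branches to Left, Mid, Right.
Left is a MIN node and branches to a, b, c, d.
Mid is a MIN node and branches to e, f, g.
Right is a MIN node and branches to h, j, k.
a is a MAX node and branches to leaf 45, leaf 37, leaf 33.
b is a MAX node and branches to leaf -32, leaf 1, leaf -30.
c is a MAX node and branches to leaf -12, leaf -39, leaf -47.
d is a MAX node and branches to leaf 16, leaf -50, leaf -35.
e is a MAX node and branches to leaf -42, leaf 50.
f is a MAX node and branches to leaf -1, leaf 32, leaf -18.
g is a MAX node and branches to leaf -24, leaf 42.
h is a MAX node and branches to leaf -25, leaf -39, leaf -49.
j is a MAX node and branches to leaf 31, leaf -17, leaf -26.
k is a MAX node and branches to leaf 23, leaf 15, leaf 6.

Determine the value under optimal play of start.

32

a (MAX): max(45, 37, 33) = 45
b (MAX): max(-32, 1, -30) = 1
c (MAX): max(-12, -39, -47) = -12
d (MAX): max(16, -50, -35) = 16
Left (MIN): min(45, 1, -12, 16) = -12
e (MAX): max(-42, 50) = 50
f (MAX): max(-1, 32, -18) = 32
g (MAX): max(-24, 42) = 42
Mid (MIN): min(50, 32, 42) = 32
h (MAX): max(-25, -39, -49) = -25
j (MAX): max(31, -17, -26) = 31
k (MAX): max(23, 15, 6) = 23
Right (MIN): min(-25, 31, 23) = -25
start (MAX): max(-12, 32, -25) = 32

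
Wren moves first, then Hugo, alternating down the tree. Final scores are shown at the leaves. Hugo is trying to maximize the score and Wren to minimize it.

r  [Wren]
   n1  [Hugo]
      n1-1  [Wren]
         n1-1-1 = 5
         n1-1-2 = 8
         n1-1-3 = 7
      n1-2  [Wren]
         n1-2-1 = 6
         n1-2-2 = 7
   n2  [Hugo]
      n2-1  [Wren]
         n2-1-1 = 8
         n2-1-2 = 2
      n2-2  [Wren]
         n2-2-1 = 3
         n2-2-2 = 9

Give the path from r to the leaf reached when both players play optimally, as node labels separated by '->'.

r -> n2 -> n2-2 -> n2-2-1

n1-1 (Wren): min(5, 8, 7) = 5
n1-2 (Wren): min(6, 7) = 6
n1 (Hugo): max(5, 6) = 6
n2-1 (Wren): min(8, 2) = 2
n2-2 (Wren): min(3, 9) = 3
n2 (Hugo): max(2, 3) = 3
r (Wren): min(6, 3) = 3
At r, Wren picks n2 (lowest: 3).
At n2, Hugo picks n2-2 (highest: 3).
At n2-2, Wren picks n2-2-1 (lowest: 3).
Terminal value 3.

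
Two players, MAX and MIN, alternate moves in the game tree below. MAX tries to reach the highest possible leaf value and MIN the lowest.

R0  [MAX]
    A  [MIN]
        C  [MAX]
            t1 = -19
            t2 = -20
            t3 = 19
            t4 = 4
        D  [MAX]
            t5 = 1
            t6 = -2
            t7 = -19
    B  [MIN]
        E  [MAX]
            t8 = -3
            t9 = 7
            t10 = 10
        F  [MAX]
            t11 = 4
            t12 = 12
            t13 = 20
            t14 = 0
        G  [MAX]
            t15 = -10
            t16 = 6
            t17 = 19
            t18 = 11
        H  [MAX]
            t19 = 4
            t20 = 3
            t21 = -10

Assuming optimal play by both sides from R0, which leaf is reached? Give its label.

C (MAX): max(-19, -20, 19, 4) = 19
D (MAX): max(1, -2, -19) = 1
A (MIN): min(19, 1) = 1
E (MAX): max(-3, 7, 10) = 10
F (MAX): max(4, 12, 20, 0) = 20
G (MAX): max(-10, 6, 19, 11) = 19
H (MAX): max(4, 3, -10) = 4
B (MIN): min(10, 20, 19, 4) = 4
R0 (MAX): max(1, 4) = 4
At R0, MAX picks B (highest: 4).
At B, MIN picks H (lowest: 4).
At H, MAX picks t19 (highest: 4).
Terminal value 4.

t19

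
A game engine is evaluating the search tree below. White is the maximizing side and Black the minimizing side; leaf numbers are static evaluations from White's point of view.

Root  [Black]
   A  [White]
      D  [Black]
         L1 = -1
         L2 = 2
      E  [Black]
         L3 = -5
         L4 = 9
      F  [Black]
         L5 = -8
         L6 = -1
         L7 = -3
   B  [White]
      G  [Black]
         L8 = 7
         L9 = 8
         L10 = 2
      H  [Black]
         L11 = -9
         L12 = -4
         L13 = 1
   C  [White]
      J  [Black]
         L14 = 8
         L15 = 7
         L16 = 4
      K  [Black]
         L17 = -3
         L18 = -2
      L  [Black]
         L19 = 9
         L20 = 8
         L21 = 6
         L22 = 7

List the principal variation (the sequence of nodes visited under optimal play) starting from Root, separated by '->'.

D (Black): min(-1, 2) = -1
E (Black): min(-5, 9) = -5
F (Black): min(-8, -1, -3) = -8
A (White): max(-1, -5, -8) = -1
G (Black): min(7, 8, 2) = 2
H (Black): min(-9, -4, 1) = -9
B (White): max(2, -9) = 2
J (Black): min(8, 7, 4) = 4
K (Black): min(-3, -2) = -3
L (Black): min(9, 8, 6, 7) = 6
C (White): max(4, -3, 6) = 6
Root (Black): min(-1, 2, 6) = -1
At Root, Black picks A (lowest: -1).
At A, White picks D (highest: -1).
At D, Black picks L1 (lowest: -1).
Terminal value -1.

Root -> A -> D -> L1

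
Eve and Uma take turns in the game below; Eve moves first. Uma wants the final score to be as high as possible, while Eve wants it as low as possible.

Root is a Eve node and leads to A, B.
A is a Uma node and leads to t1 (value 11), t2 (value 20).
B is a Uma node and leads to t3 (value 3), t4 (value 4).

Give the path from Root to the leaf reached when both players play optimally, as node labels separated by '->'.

A (Uma): max(11, 20) = 20
B (Uma): max(3, 4) = 4
Root (Eve): min(20, 4) = 4
At Root, Eve picks B (lowest: 4).
At B, Uma picks t4 (highest: 4).
Terminal value 4.

Root -> B -> t4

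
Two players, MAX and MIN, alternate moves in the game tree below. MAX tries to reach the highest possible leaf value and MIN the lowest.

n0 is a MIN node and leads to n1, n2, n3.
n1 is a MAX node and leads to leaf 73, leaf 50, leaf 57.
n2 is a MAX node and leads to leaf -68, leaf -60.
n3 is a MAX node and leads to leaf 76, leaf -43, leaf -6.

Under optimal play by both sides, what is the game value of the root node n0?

n1 (MAX): max(73, 50, 57) = 73
n2 (MAX): max(-68, -60) = -60
n3 (MAX): max(76, -43, -6) = 76
n0 (MIN): min(73, -60, 76) = -60

-60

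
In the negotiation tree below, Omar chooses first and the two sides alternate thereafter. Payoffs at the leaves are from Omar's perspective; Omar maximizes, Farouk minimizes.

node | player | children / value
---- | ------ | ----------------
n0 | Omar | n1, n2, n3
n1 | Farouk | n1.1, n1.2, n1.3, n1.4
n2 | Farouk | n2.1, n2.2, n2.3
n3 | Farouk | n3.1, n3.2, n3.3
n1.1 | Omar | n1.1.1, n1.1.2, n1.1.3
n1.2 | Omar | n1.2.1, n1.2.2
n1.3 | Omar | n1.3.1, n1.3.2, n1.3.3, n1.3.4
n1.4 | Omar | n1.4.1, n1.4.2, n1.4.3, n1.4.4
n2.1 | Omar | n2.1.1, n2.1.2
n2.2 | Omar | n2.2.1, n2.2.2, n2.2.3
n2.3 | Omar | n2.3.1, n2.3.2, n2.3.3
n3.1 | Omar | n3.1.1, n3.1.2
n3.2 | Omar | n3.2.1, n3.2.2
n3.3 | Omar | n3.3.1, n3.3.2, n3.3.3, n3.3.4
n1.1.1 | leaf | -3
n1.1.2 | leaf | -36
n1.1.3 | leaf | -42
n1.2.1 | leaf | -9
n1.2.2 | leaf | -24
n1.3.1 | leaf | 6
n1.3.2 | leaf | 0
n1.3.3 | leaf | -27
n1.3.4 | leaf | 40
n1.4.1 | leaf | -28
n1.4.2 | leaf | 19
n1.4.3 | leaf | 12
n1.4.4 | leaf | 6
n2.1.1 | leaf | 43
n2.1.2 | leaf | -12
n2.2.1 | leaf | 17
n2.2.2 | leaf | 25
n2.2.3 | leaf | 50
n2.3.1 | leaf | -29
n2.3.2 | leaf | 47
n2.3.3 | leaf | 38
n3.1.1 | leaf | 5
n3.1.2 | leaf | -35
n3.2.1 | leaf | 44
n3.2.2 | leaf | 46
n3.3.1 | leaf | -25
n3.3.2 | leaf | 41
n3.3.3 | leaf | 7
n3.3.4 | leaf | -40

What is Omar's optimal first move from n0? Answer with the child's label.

n2

n1.1 (Omar): max(-3, -36, -42) = -3
n1.2 (Omar): max(-9, -24) = -9
n1.3 (Omar): max(6, 0, -27, 40) = 40
n1.4 (Omar): max(-28, 19, 12, 6) = 19
n1 (Farouk): min(-3, -9, 40, 19) = -9
n2.1 (Omar): max(43, -12) = 43
n2.2 (Omar): max(17, 25, 50) = 50
n2.3 (Omar): max(-29, 47, 38) = 47
n2 (Farouk): min(43, 50, 47) = 43
n3.1 (Omar): max(5, -35) = 5
n3.2 (Omar): max(44, 46) = 46
n3.3 (Omar): max(-25, 41, 7, -40) = 41
n3 (Farouk): min(5, 46, 41) = 5
n0 (Omar): max(-9, 43, 5) = 43
Omar at n0 wants the highest of {n1=-9, n2=43, n3=5}, so chooses n2.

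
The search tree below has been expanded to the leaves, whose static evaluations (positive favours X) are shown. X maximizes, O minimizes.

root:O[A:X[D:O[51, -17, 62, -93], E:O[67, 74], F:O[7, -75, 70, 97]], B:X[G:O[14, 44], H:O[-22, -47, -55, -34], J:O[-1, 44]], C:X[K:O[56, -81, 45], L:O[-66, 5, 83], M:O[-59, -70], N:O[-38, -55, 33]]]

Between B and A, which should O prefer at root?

B

G (O): min(14, 44) = 14
H (O): min(-22, -47, -55, -34) = -55
J (O): min(-1, 44) = -1
B (X): max(14, -55, -1) = 14
D (O): min(51, -17, 62, -93) = -93
E (O): min(67, 74) = 67
F (O): min(7, -75, 70, 97) = -75
A (X): max(-93, 67, -75) = 67
O prefers the lower value; B=14, A=67. B is better since 14 < 67.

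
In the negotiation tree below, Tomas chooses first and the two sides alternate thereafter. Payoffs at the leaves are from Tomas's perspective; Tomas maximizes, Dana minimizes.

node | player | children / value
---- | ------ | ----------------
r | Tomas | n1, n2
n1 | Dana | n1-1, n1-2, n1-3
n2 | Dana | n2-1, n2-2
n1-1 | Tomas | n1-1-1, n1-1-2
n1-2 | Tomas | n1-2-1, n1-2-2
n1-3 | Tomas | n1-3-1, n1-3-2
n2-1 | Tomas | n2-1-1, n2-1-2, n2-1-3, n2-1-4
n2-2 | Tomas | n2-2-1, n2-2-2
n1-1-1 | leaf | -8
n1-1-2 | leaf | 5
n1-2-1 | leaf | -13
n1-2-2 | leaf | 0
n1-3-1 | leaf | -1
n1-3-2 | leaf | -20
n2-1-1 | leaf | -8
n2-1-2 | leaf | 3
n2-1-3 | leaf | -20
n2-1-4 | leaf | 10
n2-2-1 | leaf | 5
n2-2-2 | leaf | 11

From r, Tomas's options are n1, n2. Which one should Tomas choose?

n1-1 (Tomas): max(-8, 5) = 5
n1-2 (Tomas): max(-13, 0) = 0
n1-3 (Tomas): max(-1, -20) = -1
n1 (Dana): min(5, 0, -1) = -1
n2-1 (Tomas): max(-8, 3, -20, 10) = 10
n2-2 (Tomas): max(5, 11) = 11
n2 (Dana): min(10, 11) = 10
r (Tomas): max(-1, 10) = 10
Tomas at r wants the highest of {n1=-1, n2=10}, so chooses n2.

n2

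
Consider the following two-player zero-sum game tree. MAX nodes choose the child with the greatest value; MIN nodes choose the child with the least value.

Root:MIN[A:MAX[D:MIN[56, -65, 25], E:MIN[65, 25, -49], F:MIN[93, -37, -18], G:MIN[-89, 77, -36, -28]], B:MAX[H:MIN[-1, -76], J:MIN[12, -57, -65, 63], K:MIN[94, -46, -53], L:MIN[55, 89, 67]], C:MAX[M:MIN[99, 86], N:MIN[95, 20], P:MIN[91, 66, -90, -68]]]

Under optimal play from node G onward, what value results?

G (MIN): min(-89, 77, -36, -28) = -89

-89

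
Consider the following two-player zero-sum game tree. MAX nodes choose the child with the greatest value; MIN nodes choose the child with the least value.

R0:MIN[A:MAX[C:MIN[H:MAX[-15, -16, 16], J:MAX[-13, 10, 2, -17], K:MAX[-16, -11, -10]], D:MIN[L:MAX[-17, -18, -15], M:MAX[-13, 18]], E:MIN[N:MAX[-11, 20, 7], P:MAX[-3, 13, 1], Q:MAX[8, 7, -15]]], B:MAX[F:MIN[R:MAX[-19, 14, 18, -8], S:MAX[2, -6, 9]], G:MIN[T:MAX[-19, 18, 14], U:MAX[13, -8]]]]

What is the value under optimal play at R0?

H (MAX): max(-15, -16, 16) = 16
J (MAX): max(-13, 10, 2, -17) = 10
K (MAX): max(-16, -11, -10) = -10
C (MIN): min(16, 10, -10) = -10
L (MAX): max(-17, -18, -15) = -15
M (MAX): max(-13, 18) = 18
D (MIN): min(-15, 18) = -15
N (MAX): max(-11, 20, 7) = 20
P (MAX): max(-3, 13, 1) = 13
Q (MAX): max(8, 7, -15) = 8
E (MIN): min(20, 13, 8) = 8
A (MAX): max(-10, -15, 8) = 8
R (MAX): max(-19, 14, 18, -8) = 18
S (MAX): max(2, -6, 9) = 9
F (MIN): min(18, 9) = 9
T (MAX): max(-19, 18, 14) = 18
U (MAX): max(13, -8) = 13
G (MIN): min(18, 13) = 13
B (MAX): max(9, 13) = 13
R0 (MIN): min(8, 13) = 8

8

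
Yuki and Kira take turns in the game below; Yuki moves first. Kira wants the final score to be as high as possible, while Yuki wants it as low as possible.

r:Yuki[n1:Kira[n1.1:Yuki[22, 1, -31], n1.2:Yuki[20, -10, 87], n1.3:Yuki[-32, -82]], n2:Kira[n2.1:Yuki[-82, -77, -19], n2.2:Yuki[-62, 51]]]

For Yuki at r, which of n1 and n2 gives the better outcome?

n2

n1.1 (Yuki): min(22, 1, -31) = -31
n1.2 (Yuki): min(20, -10, 87) = -10
n1.3 (Yuki): min(-32, -82) = -82
n1 (Kira): max(-31, -10, -82) = -10
n2.1 (Yuki): min(-82, -77, -19) = -82
n2.2 (Yuki): min(-62, 51) = -62
n2 (Kira): max(-82, -62) = -62
Yuki prefers the lower value; n1=-10, n2=-62. n2 is better since -62 < -10.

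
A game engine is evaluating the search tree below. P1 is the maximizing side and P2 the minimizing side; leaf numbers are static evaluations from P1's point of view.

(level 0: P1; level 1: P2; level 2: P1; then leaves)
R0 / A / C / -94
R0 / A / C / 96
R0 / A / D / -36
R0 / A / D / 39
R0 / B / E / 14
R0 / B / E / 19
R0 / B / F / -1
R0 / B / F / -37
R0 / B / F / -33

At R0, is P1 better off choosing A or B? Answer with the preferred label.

C (P1): max(-94, 96) = 96
D (P1): max(-36, 39) = 39
A (P2): min(96, 39) = 39
E (P1): max(14, 19) = 19
F (P1): max(-1, -37, -33) = -1
B (P2): min(19, -1) = -1
P1 prefers the higher value; A=39, B=-1. A is better since 39 > -1.

A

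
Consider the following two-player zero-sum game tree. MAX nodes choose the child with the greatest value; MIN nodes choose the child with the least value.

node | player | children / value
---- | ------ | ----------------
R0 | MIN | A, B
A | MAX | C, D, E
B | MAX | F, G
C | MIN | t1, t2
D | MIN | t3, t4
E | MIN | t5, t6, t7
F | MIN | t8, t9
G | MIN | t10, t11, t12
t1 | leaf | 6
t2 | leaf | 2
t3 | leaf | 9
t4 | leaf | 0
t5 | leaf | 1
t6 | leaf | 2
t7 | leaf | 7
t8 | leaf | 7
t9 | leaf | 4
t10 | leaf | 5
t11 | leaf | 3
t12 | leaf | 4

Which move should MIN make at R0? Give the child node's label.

C (MIN): min(6, 2) = 2
D (MIN): min(9, 0) = 0
E (MIN): min(1, 2, 7) = 1
A (MAX): max(2, 0, 1) = 2
F (MIN): min(7, 4) = 4
G (MIN): min(5, 3, 4) = 3
B (MAX): max(4, 3) = 4
R0 (MIN): min(2, 4) = 2
MIN at R0 wants the lowest of {A=2, B=4}, so chooses A.

A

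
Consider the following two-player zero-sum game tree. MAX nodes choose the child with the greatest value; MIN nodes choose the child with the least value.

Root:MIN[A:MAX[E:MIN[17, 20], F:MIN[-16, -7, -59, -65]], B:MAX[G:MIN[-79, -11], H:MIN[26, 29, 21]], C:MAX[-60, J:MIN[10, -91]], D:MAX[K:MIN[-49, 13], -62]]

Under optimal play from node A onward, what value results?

17

E (MIN): min(17, 20) = 17
F (MIN): min(-16, -7, -59, -65) = -65
A (MAX): max(17, -65) = 17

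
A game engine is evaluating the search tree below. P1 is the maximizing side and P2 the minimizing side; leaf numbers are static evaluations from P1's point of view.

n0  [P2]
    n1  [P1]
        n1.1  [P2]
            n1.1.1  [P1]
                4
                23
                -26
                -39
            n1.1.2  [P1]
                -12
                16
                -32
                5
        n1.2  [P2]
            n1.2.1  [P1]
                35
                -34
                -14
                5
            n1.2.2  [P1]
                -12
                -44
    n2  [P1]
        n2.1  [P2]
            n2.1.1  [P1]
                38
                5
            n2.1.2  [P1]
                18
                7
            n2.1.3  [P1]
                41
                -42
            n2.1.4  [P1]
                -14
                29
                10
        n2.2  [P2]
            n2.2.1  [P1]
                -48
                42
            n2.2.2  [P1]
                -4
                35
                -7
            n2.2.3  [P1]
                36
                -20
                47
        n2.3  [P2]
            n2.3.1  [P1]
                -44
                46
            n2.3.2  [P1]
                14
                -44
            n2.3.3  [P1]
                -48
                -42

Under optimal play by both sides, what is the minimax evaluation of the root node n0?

16

n1.1.1 (P1): max(4, 23, -26, -39) = 23
n1.1.2 (P1): max(-12, 16, -32, 5) = 16
n1.1 (P2): min(23, 16) = 16
n1.2.1 (P1): max(35, -34, -14, 5) = 35
n1.2.2 (P1): max(-12, -44) = -12
n1.2 (P2): min(35, -12) = -12
n1 (P1): max(16, -12) = 16
n2.1.1 (P1): max(38, 5) = 38
n2.1.2 (P1): max(18, 7) = 18
n2.1.3 (P1): max(41, -42) = 41
n2.1.4 (P1): max(-14, 29, 10) = 29
n2.1 (P2): min(38, 18, 41, 29) = 18
n2.2.1 (P1): max(-48, 42) = 42
n2.2.2 (P1): max(-4, 35, -7) = 35
n2.2.3 (P1): max(36, -20, 47) = 47
n2.2 (P2): min(42, 35, 47) = 35
n2.3.1 (P1): max(-44, 46) = 46
n2.3.2 (P1): max(14, -44) = 14
n2.3.3 (P1): max(-48, -42) = -42
n2.3 (P2): min(46, 14, -42) = -42
n2 (P1): max(18, 35, -42) = 35
n0 (P2): min(16, 35) = 16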